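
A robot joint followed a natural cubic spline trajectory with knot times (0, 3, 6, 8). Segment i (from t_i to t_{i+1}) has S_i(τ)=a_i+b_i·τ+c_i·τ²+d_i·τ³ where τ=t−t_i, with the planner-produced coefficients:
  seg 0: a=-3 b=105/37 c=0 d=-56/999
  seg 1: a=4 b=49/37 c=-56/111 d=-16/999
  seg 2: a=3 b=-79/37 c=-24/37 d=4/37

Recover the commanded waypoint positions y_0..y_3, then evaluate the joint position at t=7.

y_0 = S_0(0) = a_0 = -3
y_1 = S_1(0) = a_1 = 4
y_2 = S_2(0) = a_2 = 3
y_3 = S_2(2) = -3
t_q=7 is in segment 2 (τ=1); S_2(τ)=12/37

y_0=-3 y_1=4 y_2=3 y_3=-3
S(7) = 12/37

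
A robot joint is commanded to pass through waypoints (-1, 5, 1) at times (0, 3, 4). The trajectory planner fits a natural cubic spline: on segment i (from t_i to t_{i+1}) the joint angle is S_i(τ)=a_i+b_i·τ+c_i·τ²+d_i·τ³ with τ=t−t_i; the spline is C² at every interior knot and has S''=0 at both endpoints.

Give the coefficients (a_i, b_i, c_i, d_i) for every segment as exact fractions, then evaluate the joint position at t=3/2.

  seg 0: a=-1 b=17/4 c=0 d=-1/4
  seg 1: a=5 b=-5/2 c=-9/4 d=3/4
S(3/2) = 145/32

Δ: Δ0=2, Δ1=-4
row 1: diag=8, rhs=-36; c'=1/8, d'=-9/2
back: M1=-9/2
M: M0=0, M1=-9/2, M2=0
seg 0: a=-1, c=M0/2=0, d=(M1−M0)/(6·3)=-1/4, b=Δ0−h0·(2M0+M1)/6=17/4
seg 1: a=5, c=M1/2=-9/4, d=(M2−M1)/(6·1)=3/4, b=Δ1−h1·(2M1+M2)/6=-5/2
t_q=3/2 → seg 0, τ=3/2; S=-1+17/4·τ+0·τ²+-1/4·τ³=145/32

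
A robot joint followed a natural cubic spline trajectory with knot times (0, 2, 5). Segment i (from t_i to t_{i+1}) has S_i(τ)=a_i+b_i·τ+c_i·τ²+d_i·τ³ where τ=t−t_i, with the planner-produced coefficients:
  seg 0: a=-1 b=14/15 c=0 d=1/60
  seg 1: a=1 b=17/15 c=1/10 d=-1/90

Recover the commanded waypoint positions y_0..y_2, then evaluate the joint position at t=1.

y_0 = S_0(0) = a_0 = -1
y_1 = S_1(0) = a_1 = 1
y_2 = S_1(3) = 5
t_q=1 is in segment 0 (τ=1); S_0(τ)=-1/20

y_0=-1 y_1=1 y_2=5
S(1) = -1/20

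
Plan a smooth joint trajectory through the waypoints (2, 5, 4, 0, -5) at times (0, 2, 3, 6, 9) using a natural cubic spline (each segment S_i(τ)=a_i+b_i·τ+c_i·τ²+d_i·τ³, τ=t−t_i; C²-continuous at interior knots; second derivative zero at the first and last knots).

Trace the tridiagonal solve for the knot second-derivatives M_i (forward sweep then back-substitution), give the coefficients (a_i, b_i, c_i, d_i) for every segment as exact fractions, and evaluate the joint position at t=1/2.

  seg 0: a=2 b=199/85 c=0 d=-143/680
  seg 1: a=5 b=-31/170 c=-429/340 d=151/340
  seg 2: a=4 b=-467/340 c=6/85 d=-35/1836
  seg 3: a=0 b=-249/170 c=-103/1020 d=103/9180
S(1/2) = 3421/1088

Δ: Δ0=3/2, Δ1=-1, Δ2=-4/3, Δ3=-5/3
row 1: diag=6, rhs=-15; c'=1/6, d'=-5/2
row 2: denom=8−1·1/6=47/6; d'=(-2−1·-5/2)/(47/6)=3/47
row 3: denom=12−3·18/47=510/47; d'=(-2−3·3/47)/(510/47)=-103/510
back: M3=-103/510
back: M2=3/47−18/47·-103/510=12/85
back: M1=-5/2−1/6·12/85=-429/170
M: M0=0, M1=-429/170, M2=12/85, M3=-103/510, M4=0
seg 0: a=2, c=M0/2=0, d=(M1−M0)/(6·2)=-143/680, b=Δ0−h0·(2M0+M1)/6=199/85
seg 1: a=5, c=M1/2=-429/340, d=(M2−M1)/(6·1)=151/340, b=Δ1−h1·(2M1+M2)/6=-31/170
seg 2: a=4, c=M2/2=6/85, d=(M3−M2)/(6·3)=-35/1836, b=Δ2−h2·(2M2+M3)/6=-467/340
seg 3: a=0, c=M3/2=-103/1020, d=(M4−M3)/(6·3)=103/9180, b=Δ3−h3·(2M3+M4)/6=-249/170
t_q=1/2 → seg 0, τ=1/2; S=2+199/85·τ+0·τ²+-143/680·τ³=3421/1088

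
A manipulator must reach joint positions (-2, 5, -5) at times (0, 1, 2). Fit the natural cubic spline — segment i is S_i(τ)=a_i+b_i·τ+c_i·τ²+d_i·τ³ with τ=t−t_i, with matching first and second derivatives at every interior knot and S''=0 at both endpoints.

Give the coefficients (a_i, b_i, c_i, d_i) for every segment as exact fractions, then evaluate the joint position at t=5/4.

Δ: Δ0=7, Δ1=-10
row 1: diag=4, rhs=-102; c'=1/4, d'=-51/2
back: M1=-51/2
M: M0=0, M1=-51/2, M2=0
seg 0: a=-2, c=M0/2=0, d=(M1−M0)/(6·1)=-17/4, b=Δ0−h0·(2M0+M1)/6=45/4
seg 1: a=5, c=M1/2=-51/4, d=(M2−M1)/(6·1)=17/4, b=Δ1−h1·(2M1+M2)/6=-3/2
t_q=5/4 → seg 1, τ=1/4; S=5+-3/2·τ+-51/4·τ²+17/4·τ³=997/256

  seg 0: a=-2 b=45/4 c=0 d=-17/4
  seg 1: a=5 b=-3/2 c=-51/4 d=17/4
S(5/4) = 997/256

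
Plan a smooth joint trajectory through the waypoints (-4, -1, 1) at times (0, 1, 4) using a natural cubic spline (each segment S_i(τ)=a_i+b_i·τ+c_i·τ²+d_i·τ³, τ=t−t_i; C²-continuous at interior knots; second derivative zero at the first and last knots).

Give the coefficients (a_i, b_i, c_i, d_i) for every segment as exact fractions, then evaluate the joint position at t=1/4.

Δ: Δ0=3, Δ1=2/3
row 1: diag=8, rhs=-14; c'=3/8, d'=-7/4
back: M1=-7/4
M: M0=0, M1=-7/4, M2=0
seg 0: a=-4, c=M0/2=0, d=(M1−M0)/(6·1)=-7/24, b=Δ0−h0·(2M0+M1)/6=79/24
seg 1: a=-1, c=M1/2=-7/8, d=(M2−M1)/(6·3)=7/72, b=Δ1−h1·(2M1+M2)/6=29/12
t_q=1/4 → seg 0, τ=1/4; S=-4+79/24·τ+0·τ²+-7/24·τ³=-1629/512

  seg 0: a=-4 b=79/24 c=0 d=-7/24
  seg 1: a=-1 b=29/12 c=-7/8 d=7/72
S(1/4) = -1629/512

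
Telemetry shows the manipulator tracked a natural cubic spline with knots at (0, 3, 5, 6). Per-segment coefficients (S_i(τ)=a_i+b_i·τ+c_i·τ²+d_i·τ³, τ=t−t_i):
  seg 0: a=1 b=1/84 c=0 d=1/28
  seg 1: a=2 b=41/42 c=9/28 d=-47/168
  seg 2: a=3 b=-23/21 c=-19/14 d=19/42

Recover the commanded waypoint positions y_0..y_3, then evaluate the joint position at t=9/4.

y_0 = S_0(0) = a_0 = 1
y_1 = S_1(0) = a_1 = 2
y_2 = S_2(0) = a_2 = 3
y_3 = S_2(1) = 1
t_q=9/4 is in segment 0 (τ=9/4); S_0(τ)=367/256

y_0=1 y_1=2 y_2=3 y_3=1
S(9/4) = 367/256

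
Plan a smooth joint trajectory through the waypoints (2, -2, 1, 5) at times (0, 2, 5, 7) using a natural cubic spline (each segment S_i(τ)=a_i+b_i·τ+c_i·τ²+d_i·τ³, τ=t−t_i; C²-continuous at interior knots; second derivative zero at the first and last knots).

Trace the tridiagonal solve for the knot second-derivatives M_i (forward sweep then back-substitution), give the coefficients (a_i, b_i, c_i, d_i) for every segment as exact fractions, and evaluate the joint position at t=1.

Δ: Δ0=-2, Δ1=1, Δ2=2
row 1: diag=10, rhs=18; c'=3/10, d'=9/5
row 2: denom=10−3·3/10=91/10; d'=(6−3·9/5)/(91/10)=6/91
back: M2=6/91
back: M1=9/5−3/10·6/91=162/91
M: M0=0, M1=162/91, M2=6/91, M3=0
seg 0: a=2, c=M0/2=0, d=(M1−M0)/(6·2)=27/182, b=Δ0−h0·(2M0+M1)/6=-236/91
seg 1: a=-2, c=M1/2=81/91, d=(M2−M1)/(6·3)=-2/21, b=Δ1−h1·(2M1+M2)/6=-74/91
seg 2: a=1, c=M2/2=3/91, d=(M3−M2)/(6·2)=-1/182, b=Δ2−h2·(2M2+M3)/6=178/91
t_q=1 → seg 0, τ=1; S=2+-236/91·τ+0·τ²+27/182·τ³=-81/182

  seg 0: a=2 b=-236/91 c=0 d=27/182
  seg 1: a=-2 b=-74/91 c=81/91 d=-2/21
  seg 2: a=1 b=178/91 c=3/91 d=-1/182
S(1) = -81/182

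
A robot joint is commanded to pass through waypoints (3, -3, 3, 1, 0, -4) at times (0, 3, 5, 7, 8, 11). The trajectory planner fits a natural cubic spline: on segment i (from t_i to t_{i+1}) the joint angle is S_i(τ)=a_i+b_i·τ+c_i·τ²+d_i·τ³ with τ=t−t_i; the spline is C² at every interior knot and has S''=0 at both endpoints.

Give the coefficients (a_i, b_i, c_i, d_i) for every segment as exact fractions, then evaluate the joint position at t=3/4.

Δ: Δ0=-2, Δ1=3, Δ2=-1, Δ3=-1, Δ4=-4/3
row 1: diag=10, rhs=30; c'=1/5, d'=3
row 2: denom=8−2·1/5=38/5; d'=(-24−2·3)/(38/5)=-75/19
row 3: denom=6−2·5/19=104/19; d'=(0−2·-75/19)/(104/19)=75/52
row 4: denom=8−1·19/104=813/104; d'=(-2−1·75/52)/(813/104)=-358/813
back: M4=-358/813
back: M3=75/52−19/104·-358/813=1238/813
back: M2=-75/19−5/19·1238/813=-3535/813
back: M1=3−1/5·-3535/813=3146/813
M: M0=0, M1=3146/813, M2=-3535/813, M3=1238/813, M4=-358/813, M5=0
seg 0: a=3, c=M0/2=0, d=(M1−M0)/(6·3)=1573/7317, b=Δ0−h0·(2M0+M1)/6=-3199/813
seg 1: a=-3, c=M1/2=1573/813, d=(M2−M1)/(6·2)=-2227/3252, b=Δ1−h1·(2M1+M2)/6=1520/813
seg 2: a=3, c=M2/2=-3535/1626, d=(M3−M2)/(6·2)=1591/3252, b=Δ2−h2·(2M2+M3)/6=377/271
seg 3: a=1, c=M3/2=619/813, d=(M4−M3)/(6·1)=-266/813, b=Δ3−h3·(2M3+M4)/6=-1166/813
seg 4: a=0, c=M4/2=-179/813, d=(M5−M4)/(6·3)=179/7317, b=Δ4−h4·(2M4+M5)/6=-242/271
t_q=3/4 → seg 0, τ=3/4; S=3+-3199/813·τ+0·τ²+1573/7317·τ³=2421/17344

  seg 0: a=3 b=-3199/813 c=0 d=1573/7317
  seg 1: a=-3 b=1520/813 c=1573/813 d=-2227/3252
  seg 2: a=3 b=377/271 c=-3535/1626 d=1591/3252
  seg 3: a=1 b=-1166/813 c=619/813 d=-266/813
  seg 4: a=0 b=-242/271 c=-179/813 d=179/7317
S(3/4) = 2421/17344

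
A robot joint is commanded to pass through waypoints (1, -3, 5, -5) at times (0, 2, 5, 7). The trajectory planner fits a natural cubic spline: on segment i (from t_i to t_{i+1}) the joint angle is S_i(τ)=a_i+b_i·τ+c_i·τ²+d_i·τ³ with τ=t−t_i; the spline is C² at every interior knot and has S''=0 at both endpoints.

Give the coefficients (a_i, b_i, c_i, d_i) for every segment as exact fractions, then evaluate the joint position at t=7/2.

  seg 0: a=1 b=-964/273 c=0 d=209/546
  seg 1: a=-3 b=290/273 c=209/91 d=-37/63
  seg 2: a=5 b=-277/273 c=-272/91 d=136/273
S(7/2) = 185/104

Δ: Δ0=-2, Δ1=8/3, Δ2=-5
row 1: diag=10, rhs=28; c'=3/10, d'=14/5
row 2: denom=10−3·3/10=91/10; d'=(-46−3·14/5)/(91/10)=-544/91
back: M2=-544/91
back: M1=14/5−3/10·-544/91=418/91
M: M0=0, M1=418/91, M2=-544/91, M3=0
seg 0: a=1, c=M0/2=0, d=(M1−M0)/(6·2)=209/546, b=Δ0−h0·(2M0+M1)/6=-964/273
seg 1: a=-3, c=M1/2=209/91, d=(M2−M1)/(6·3)=-37/63, b=Δ1−h1·(2M1+M2)/6=290/273
seg 2: a=5, c=M2/2=-272/91, d=(M3−M2)/(6·2)=136/273, b=Δ2−h2·(2M2+M3)/6=-277/273
t_q=7/2 → seg 1, τ=3/2; S=-3+290/273·τ+209/91·τ²+-37/63·τ³=185/104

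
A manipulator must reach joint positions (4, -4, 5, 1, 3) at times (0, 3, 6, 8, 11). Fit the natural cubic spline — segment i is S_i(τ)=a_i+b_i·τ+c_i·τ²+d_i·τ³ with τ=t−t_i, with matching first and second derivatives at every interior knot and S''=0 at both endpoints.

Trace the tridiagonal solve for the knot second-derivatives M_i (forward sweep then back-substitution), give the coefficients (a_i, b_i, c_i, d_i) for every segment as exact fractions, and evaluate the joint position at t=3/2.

  seg 0: a=4 b=-827/177 c=0 d=355/1593
  seg 1: a=-4 b=238/177 c=355/177 d=-772/1593
  seg 2: a=5 b=52/177 c=-139/59 d=107/177
  seg 3: a=1 b=-332/177 c=75/59 d=-25/177
S(3/2) = -1065/472

Δ: Δ0=-8/3, Δ1=3, Δ2=-2, Δ3=2/3
row 1: diag=12, rhs=34; c'=1/4, d'=17/6
row 2: denom=10−3·1/4=37/4; d'=(-30−3·17/6)/(37/4)=-154/37
row 3: denom=10−2·8/37=354/37; d'=(16−2·-154/37)/(354/37)=150/59
back: M3=150/59
back: M2=-154/37−8/37·150/59=-278/59
back: M1=17/6−1/4·-278/59=710/177
M: M0=0, M1=710/177, M2=-278/59, M3=150/59, M4=0
seg 0: a=4, c=M0/2=0, d=(M1−M0)/(6·3)=355/1593, b=Δ0−h0·(2M0+M1)/6=-827/177
seg 1: a=-4, c=M1/2=355/177, d=(M2−M1)/(6·3)=-772/1593, b=Δ1−h1·(2M1+M2)/6=238/177
seg 2: a=5, c=M2/2=-139/59, d=(M3−M2)/(6·2)=107/177, b=Δ2−h2·(2M2+M3)/6=52/177
seg 3: a=1, c=M3/2=75/59, d=(M4−M3)/(6·3)=-25/177, b=Δ3−h3·(2M3+M4)/6=-332/177
t_q=3/2 → seg 0, τ=3/2; S=4+-827/177·τ+0·τ²+355/1593·τ³=-1065/472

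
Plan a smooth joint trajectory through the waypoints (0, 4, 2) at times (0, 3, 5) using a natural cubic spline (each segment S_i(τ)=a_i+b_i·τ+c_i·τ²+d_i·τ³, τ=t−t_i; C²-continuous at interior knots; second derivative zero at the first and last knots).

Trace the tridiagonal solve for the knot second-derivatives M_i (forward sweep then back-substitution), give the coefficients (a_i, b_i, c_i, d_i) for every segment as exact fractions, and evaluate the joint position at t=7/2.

Δ: Δ0=4/3, Δ1=-1
row 1: diag=10, rhs=-14; c'=1/5, d'=-7/5
back: M1=-7/5
M: M0=0, M1=-7/5, M2=0
seg 0: a=0, c=M0/2=0, d=(M1−M0)/(6·3)=-7/90, b=Δ0−h0·(2M0+M1)/6=61/30
seg 1: a=4, c=M1/2=-7/10, d=(M2−M1)/(6·2)=7/60, b=Δ1−h1·(2M1+M2)/6=-1/15
t_q=7/2 → seg 1, τ=1/2; S=4+-1/15·τ+-7/10·τ²+7/60·τ³=609/160

  seg 0: a=0 b=61/30 c=0 d=-7/90
  seg 1: a=4 b=-1/15 c=-7/10 d=7/60
S(7/2) = 609/160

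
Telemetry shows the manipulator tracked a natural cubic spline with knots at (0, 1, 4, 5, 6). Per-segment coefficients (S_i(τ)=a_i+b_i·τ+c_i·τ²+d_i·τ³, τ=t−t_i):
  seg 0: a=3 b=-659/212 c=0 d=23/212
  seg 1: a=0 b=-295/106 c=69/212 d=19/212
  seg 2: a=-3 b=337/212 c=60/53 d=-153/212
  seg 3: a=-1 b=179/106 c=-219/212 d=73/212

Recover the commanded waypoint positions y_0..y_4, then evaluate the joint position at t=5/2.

y_0=3 y_1=0 y_2=-3 y_3=-1 y_4=0
S(5/2) = -5325/1696

y_0 = S_0(0) = a_0 = 3
y_1 = S_1(0) = a_1 = 0
y_2 = S_2(0) = a_2 = -3
y_3 = S_3(0) = a_3 = -1
y_4 = S_3(1) = 0
t_q=5/2 is in segment 1 (τ=3/2); S_1(τ)=-5325/1696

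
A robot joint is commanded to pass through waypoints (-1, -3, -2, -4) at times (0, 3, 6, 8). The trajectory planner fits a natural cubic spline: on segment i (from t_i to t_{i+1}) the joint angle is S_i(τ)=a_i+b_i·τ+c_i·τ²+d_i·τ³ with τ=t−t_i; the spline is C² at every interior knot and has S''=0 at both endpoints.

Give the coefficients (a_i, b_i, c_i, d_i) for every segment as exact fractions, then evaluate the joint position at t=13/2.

Δ: Δ0=-2/3, Δ1=1/3, Δ2=-1
row 1: diag=12, rhs=6; c'=1/4, d'=1/2
row 2: denom=10−3·1/4=37/4; d'=(-8−3·1/2)/(37/4)=-38/37
back: M2=-38/37
back: M1=1/2−1/4·-38/37=28/37
M: M0=0, M1=28/37, M2=-38/37, M3=0
seg 0: a=-1, c=M0/2=0, d=(M1−M0)/(6·3)=14/333, b=Δ0−h0·(2M0+M1)/6=-116/111
seg 1: a=-3, c=M1/2=14/37, d=(M2−M1)/(6·3)=-11/111, b=Δ1−h1·(2M1+M2)/6=10/111
seg 2: a=-2, c=M2/2=-19/37, d=(M3−M2)/(6·2)=19/222, b=Δ2−h2·(2M2+M3)/6=-35/111
t_q=13/2 → seg 2, τ=1/2; S=-2+-35/111·τ+-19/37·τ²+19/222·τ³=-1347/592

  seg 0: a=-1 b=-116/111 c=0 d=14/333
  seg 1: a=-3 b=10/111 c=14/37 d=-11/111
  seg 2: a=-2 b=-35/111 c=-19/37 d=19/222
S(13/2) = -1347/592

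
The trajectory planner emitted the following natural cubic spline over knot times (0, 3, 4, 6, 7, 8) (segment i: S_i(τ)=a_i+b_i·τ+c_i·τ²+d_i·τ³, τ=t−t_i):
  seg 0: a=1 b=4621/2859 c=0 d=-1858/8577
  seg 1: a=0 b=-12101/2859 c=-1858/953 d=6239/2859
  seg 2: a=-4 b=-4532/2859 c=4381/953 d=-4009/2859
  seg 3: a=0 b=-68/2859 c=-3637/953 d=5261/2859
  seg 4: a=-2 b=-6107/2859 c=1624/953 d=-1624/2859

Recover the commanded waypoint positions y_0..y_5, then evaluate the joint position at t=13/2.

y_0=1 y_1=0 y_2=-4 y_3=0 y_4=-2 y_5=-3
S(13/2) = -5611/7624

y_0 = S_0(0) = a_0 = 1
y_1 = S_1(0) = a_1 = 0
y_2 = S_2(0) = a_2 = -4
y_3 = S_3(0) = a_3 = 0
y_4 = S_4(0) = a_4 = -2
y_5 = S_4(1) = -3
t_q=13/2 is in segment 3 (τ=1/2); S_3(τ)=-5611/7624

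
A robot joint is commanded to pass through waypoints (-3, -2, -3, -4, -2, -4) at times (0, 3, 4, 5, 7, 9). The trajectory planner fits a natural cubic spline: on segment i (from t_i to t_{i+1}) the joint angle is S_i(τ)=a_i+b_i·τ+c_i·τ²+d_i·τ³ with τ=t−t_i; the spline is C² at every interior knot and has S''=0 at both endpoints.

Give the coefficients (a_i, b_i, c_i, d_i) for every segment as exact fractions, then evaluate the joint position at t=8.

Δ: Δ0=1/3, Δ1=-1, Δ2=-1, Δ3=1, Δ4=-1
row 1: diag=8, rhs=-8; c'=1/8, d'=-1
row 2: denom=4−1·1/8=31/8; d'=(0−1·-1)/(31/8)=8/31
row 3: denom=6−1·8/31=178/31; d'=(12−1·8/31)/(178/31)=182/89
row 4: denom=8−2·31/89=650/89; d'=(-12−2·182/89)/(650/89)=-716/325
back: M4=-716/325
back: M3=182/89−31/89·-716/325=914/325
back: M2=8/31−8/31·914/325=-152/325
back: M1=-1−1/8·-152/325=-306/325
M: M0=0, M1=-306/325, M2=-152/325, M3=914/325, M4=-716/325, M5=0
seg 0: a=-3, c=M0/2=0, d=(M1−M0)/(6·3)=-17/325, b=Δ0−h0·(2M0+M1)/6=784/975
seg 1: a=-2, c=M1/2=-153/325, d=(M2−M1)/(6·1)=77/975, b=Δ1−h1·(2M1+M2)/6=-593/975
seg 2: a=-3, c=M2/2=-76/325, d=(M3−M2)/(6·1)=41/75, b=Δ2−h2·(2M2+M3)/6=-256/195
seg 3: a=-4, c=M3/2=457/325, d=(M4−M3)/(6·2)=-163/390, b=Δ3−h3·(2M3+M4)/6=-137/975
seg 4: a=-2, c=M4/2=-358/325, d=(M5−M4)/(6·2)=179/975, b=Δ4−h4·(2M4+M5)/6=457/975
t_q=8 → seg 4, τ=1; S=-2+457/975·τ+-358/325·τ²+179/975·τ³=-796/325

  seg 0: a=-3 b=784/975 c=0 d=-17/325
  seg 1: a=-2 b=-593/975 c=-153/325 d=77/975
  seg 2: a=-3 b=-256/195 c=-76/325 d=41/75
  seg 3: a=-4 b=-137/975 c=457/325 d=-163/390
  seg 4: a=-2 b=457/975 c=-358/325 d=179/975
S(8) = -796/325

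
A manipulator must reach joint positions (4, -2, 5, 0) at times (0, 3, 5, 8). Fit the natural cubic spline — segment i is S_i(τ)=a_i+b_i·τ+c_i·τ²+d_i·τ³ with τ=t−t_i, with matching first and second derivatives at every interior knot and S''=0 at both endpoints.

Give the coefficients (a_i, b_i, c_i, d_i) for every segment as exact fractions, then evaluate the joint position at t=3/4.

Δ: Δ0=-2, Δ1=7/2, Δ2=-5/3
row 1: diag=10, rhs=33; c'=1/5, d'=33/10
row 2: denom=10−2·1/5=48/5; d'=(-31−2·33/10)/(48/5)=-47/12
back: M2=-47/12
back: M1=33/10−1/5·-47/12=49/12
M: M0=0, M1=49/12, M2=-47/12, M3=0
seg 0: a=4, c=M0/2=0, d=(M1−M0)/(6·3)=49/216, b=Δ0−h0·(2M0+M1)/6=-97/24
seg 1: a=-2, c=M1/2=49/24, d=(M2−M1)/(6·2)=-2/3, b=Δ1−h1·(2M1+M2)/6=25/12
seg 2: a=5, c=M2/2=-47/24, d=(M3−M2)/(6·3)=47/216, b=Δ2−h2·(2M2+M3)/6=9/4
t_q=3/4 → seg 0, τ=3/4; S=4+-97/24·τ+0·τ²+49/216·τ³=545/512

  seg 0: a=4 b=-97/24 c=0 d=49/216
  seg 1: a=-2 b=25/12 c=49/24 d=-2/3
  seg 2: a=5 b=9/4 c=-47/24 d=47/216
S(3/4) = 545/512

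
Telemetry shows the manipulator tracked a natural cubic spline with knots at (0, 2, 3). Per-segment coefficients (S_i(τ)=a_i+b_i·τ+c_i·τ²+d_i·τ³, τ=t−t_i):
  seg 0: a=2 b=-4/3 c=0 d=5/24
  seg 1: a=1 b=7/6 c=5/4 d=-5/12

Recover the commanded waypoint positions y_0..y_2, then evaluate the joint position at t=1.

y_0 = S_0(0) = a_0 = 2
y_1 = S_1(0) = a_1 = 1
y_2 = S_1(1) = 3
t_q=1 is in segment 0 (τ=1); S_0(τ)=7/8

y_0=2 y_1=1 y_2=3
S(1) = 7/8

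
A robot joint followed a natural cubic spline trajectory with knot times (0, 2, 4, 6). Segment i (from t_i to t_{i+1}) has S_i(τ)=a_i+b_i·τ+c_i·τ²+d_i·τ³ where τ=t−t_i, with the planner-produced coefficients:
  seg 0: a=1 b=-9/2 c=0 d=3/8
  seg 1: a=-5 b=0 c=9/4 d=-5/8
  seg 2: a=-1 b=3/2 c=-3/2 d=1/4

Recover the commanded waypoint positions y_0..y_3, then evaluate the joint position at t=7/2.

y_0 = S_0(0) = a_0 = 1
y_1 = S_1(0) = a_1 = -5
y_2 = S_2(0) = a_2 = -1
y_3 = S_2(2) = -2
t_q=7/2 is in segment 1 (τ=3/2); S_1(τ)=-131/64

y_0=1 y_1=-5 y_2=-1 y_3=-2
S(7/2) = -131/64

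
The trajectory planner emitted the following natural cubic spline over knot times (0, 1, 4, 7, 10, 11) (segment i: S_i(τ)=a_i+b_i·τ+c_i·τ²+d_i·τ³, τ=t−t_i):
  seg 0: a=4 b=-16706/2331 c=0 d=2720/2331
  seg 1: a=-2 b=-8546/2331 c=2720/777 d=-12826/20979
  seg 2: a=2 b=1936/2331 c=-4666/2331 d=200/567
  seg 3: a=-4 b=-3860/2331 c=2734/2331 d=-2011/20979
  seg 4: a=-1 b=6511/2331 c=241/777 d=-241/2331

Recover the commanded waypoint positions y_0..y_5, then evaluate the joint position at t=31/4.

y_0=4 y_1=-2 y_2=2 y_3=-4 y_4=-1 y_5=2
S(31/4) = -76625/16576

y_0 = S_0(0) = a_0 = 4
y_1 = S_1(0) = a_1 = -2
y_2 = S_2(0) = a_2 = 2
y_3 = S_3(0) = a_3 = -4
y_4 = S_4(0) = a_4 = -1
y_5 = S_4(1) = 2
t_q=31/4 is in segment 3 (τ=3/4); S_3(τ)=-76625/16576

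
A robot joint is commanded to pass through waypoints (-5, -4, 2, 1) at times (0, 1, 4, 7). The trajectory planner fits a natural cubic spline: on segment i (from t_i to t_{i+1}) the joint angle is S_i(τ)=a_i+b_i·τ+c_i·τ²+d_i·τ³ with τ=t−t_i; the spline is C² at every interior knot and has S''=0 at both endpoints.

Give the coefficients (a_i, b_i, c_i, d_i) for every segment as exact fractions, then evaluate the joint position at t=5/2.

  seg 0: a=-5 b=68/87 c=0 d=19/87
  seg 1: a=-4 b=125/87 c=19/29 d=-122/783
  seg 2: a=2 b=101/87 c=-65/87 d=65/783
S(5/2) = -26/29

Δ: Δ0=1, Δ1=2, Δ2=-1/3
row 1: diag=8, rhs=6; c'=3/8, d'=3/4
row 2: denom=12−3·3/8=87/8; d'=(-14−3·3/4)/(87/8)=-130/87
back: M2=-130/87
back: M1=3/4−3/8·-130/87=38/29
M: M0=0, M1=38/29, M2=-130/87, M3=0
seg 0: a=-5, c=M0/2=0, d=(M1−M0)/(6·1)=19/87, b=Δ0−h0·(2M0+M1)/6=68/87
seg 1: a=-4, c=M1/2=19/29, d=(M2−M1)/(6·3)=-122/783, b=Δ1−h1·(2M1+M2)/6=125/87
seg 2: a=2, c=M2/2=-65/87, d=(M3−M2)/(6·3)=65/783, b=Δ2−h2·(2M2+M3)/6=101/87
t_q=5/2 → seg 1, τ=3/2; S=-4+125/87·τ+19/29·τ²+-122/783·τ³=-26/29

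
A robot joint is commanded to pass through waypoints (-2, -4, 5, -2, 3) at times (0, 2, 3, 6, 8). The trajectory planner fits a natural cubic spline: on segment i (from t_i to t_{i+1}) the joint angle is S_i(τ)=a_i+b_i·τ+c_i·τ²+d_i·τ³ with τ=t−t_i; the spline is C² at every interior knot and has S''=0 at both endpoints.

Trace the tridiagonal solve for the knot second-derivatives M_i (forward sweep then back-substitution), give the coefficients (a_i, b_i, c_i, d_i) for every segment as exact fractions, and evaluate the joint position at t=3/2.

Δ: Δ0=-1, Δ1=9, Δ2=-7/3, Δ3=5/2
row 1: diag=6, rhs=60; c'=1/6, d'=10
row 2: denom=8−1·1/6=47/6; d'=(-68−1·10)/(47/6)=-468/47
row 3: denom=10−3·18/47=416/47; d'=(29−3·-468/47)/(416/47)=2767/416
back: M3=2767/416
back: M2=-468/47−18/47·2767/416=-2601/208
back: M1=10−1/6·-2601/208=5027/416
M: M0=0, M1=5027/416, M2=-2601/208, M3=2767/416, M4=0
seg 0: a=-2, c=M0/2=0, d=(M1−M0)/(6·2)=5027/4992, b=Δ0−h0·(2M0+M1)/6=-6275/1248
seg 1: a=-4, c=M1/2=5027/832, d=(M2−M1)/(6·1)=-10229/2496, b=Δ1−h1·(2M1+M2)/6=4403/624
seg 2: a=5, c=M2/2=-2601/416, d=(M3−M2)/(6·3)=613/576, b=Δ2−h2·(2M2+M3)/6=17087/2496
seg 3: a=-2, c=M3/2=2767/832, d=(M4−M3)/(6·2)=-2767/4992, b=Δ3−h3·(2M3+M4)/6=-1207/624
t_q=3/2 → seg 0, τ=3/2; S=-2+-6275/1248·τ+0·τ²+5027/4992·τ³=-81781/13312

  seg 0: a=-2 b=-6275/1248 c=0 d=5027/4992
  seg 1: a=-4 b=4403/624 c=5027/832 d=-10229/2496
  seg 2: a=5 b=17087/2496 c=-2601/416 d=613/576
  seg 3: a=-2 b=-1207/624 c=2767/832 d=-2767/4992
S(3/2) = -81781/13312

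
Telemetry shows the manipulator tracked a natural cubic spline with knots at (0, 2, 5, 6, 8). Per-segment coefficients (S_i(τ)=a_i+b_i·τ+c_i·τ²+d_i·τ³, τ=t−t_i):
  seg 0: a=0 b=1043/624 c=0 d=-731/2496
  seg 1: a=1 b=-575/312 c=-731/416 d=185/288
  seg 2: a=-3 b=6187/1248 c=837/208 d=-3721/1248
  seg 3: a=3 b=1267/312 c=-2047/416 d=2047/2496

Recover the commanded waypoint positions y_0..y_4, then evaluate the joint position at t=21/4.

y_0 = S_0(0) = a_0 = 0
y_1 = S_1(0) = a_1 = 1
y_2 = S_2(0) = a_2 = -3
y_3 = S_3(0) = a_3 = 3
y_4 = S_3(2) = -2
t_q=21/4 is in segment 2 (τ=1/4); S_2(τ)=-41419/26624

y_0=0 y_1=1 y_2=-3 y_3=3 y_4=-2
S(21/4) = -41419/26624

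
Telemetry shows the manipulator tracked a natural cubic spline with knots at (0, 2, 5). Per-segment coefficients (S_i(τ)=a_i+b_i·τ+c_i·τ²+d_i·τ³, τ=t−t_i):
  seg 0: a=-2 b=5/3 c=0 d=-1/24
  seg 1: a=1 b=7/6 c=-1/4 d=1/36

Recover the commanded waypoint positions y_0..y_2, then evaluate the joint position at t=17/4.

y_0=-2 y_1=1 y_2=3
S(17/4) = 685/256

y_0 = S_0(0) = a_0 = -2
y_1 = S_1(0) = a_1 = 1
y_2 = S_1(3) = 3
t_q=17/4 is in segment 1 (τ=9/4); S_1(τ)=685/256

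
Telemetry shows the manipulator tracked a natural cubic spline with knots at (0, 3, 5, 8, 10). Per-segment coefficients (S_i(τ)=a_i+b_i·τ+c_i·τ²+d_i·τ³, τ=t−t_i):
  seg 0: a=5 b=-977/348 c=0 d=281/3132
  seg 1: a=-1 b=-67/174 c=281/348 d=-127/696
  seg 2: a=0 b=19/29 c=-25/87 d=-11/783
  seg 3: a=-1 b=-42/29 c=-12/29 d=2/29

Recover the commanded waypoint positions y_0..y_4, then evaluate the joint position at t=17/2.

y_0=5 y_1=-1 y_2=0 y_3=-1 y_4=-5
S(17/2) = -211/116

y_0 = S_0(0) = a_0 = 5
y_1 = S_1(0) = a_1 = -1
y_2 = S_2(0) = a_2 = 0
y_3 = S_3(0) = a_3 = -1
y_4 = S_3(2) = -5
t_q=17/2 is in segment 3 (τ=1/2); S_3(τ)=-211/116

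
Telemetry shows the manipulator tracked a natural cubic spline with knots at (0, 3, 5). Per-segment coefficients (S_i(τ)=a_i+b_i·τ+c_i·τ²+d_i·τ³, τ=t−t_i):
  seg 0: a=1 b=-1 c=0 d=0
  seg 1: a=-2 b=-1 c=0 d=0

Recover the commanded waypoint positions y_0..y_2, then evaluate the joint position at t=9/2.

y_0=1 y_1=-2 y_2=-4
S(9/2) = -7/2

y_0 = S_0(0) = a_0 = 1
y_1 = S_1(0) = a_1 = -2
y_2 = S_1(2) = -4
t_q=9/2 is in segment 1 (τ=3/2); S_1(τ)=-7/2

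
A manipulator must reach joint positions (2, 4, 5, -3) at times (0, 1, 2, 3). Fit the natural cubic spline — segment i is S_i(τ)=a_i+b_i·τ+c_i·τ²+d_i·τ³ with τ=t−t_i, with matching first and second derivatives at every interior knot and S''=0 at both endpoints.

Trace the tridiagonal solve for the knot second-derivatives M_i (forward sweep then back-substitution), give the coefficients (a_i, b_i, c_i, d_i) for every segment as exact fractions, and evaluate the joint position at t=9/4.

  seg 0: a=2 b=5/3 c=0 d=1/3
  seg 1: a=4 b=8/3 c=1 d=-8/3
  seg 2: a=5 b=-10/3 c=-7 d=7/3
S(9/4) = 241/64

Δ: Δ0=2, Δ1=1, Δ2=-8
row 1: diag=4, rhs=-6; c'=1/4, d'=-3/2
row 2: denom=4−1·1/4=15/4; d'=(-54−1·-3/2)/(15/4)=-14
back: M2=-14
back: M1=-3/2−1/4·-14=2
M: M0=0, M1=2, M2=-14, M3=0
seg 0: a=2, c=M0/2=0, d=(M1−M0)/(6·1)=1/3, b=Δ0−h0·(2M0+M1)/6=5/3
seg 1: a=4, c=M1/2=1, d=(M2−M1)/(6·1)=-8/3, b=Δ1−h1·(2M1+M2)/6=8/3
seg 2: a=5, c=M2/2=-7, d=(M3−M2)/(6·1)=7/3, b=Δ2−h2·(2M2+M3)/6=-10/3
t_q=9/4 → seg 2, τ=1/4; S=5+-10/3·τ+-7·τ²+7/3·τ³=241/64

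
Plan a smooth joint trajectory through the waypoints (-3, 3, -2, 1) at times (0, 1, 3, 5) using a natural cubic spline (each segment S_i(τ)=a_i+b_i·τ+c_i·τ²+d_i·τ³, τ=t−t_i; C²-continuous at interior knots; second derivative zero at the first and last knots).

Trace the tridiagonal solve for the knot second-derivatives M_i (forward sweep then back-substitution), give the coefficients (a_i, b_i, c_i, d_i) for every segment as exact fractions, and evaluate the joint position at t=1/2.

Δ: Δ0=6, Δ1=-5/2, Δ2=3/2
row 1: diag=6, rhs=-51; c'=1/3, d'=-17/2
row 2: denom=8−2·1/3=22/3; d'=(24−2·-17/2)/(22/3)=123/22
back: M2=123/22
back: M1=-17/2−1/3·123/22=-114/11
M: M0=0, M1=-114/11, M2=123/22, M3=0
seg 0: a=-3, c=M0/2=0, d=(M1−M0)/(6·1)=-19/11, b=Δ0−h0·(2M0+M1)/6=85/11
seg 1: a=3, c=M1/2=-57/11, d=(M2−M1)/(6·2)=117/88, b=Δ1−h1·(2M1+M2)/6=28/11
seg 2: a=-2, c=M2/2=123/44, d=(M3−M2)/(6·2)=-41/88, b=Δ2−h2·(2M2+M3)/6=-49/22
t_q=1/2 → seg 0, τ=1/2; S=-3+85/11·τ+0·τ²+-19/11·τ³=57/88

  seg 0: a=-3 b=85/11 c=0 d=-19/11
  seg 1: a=3 b=28/11 c=-57/11 d=117/88
  seg 2: a=-2 b=-49/22 c=123/44 d=-41/88
S(1/2) = 57/88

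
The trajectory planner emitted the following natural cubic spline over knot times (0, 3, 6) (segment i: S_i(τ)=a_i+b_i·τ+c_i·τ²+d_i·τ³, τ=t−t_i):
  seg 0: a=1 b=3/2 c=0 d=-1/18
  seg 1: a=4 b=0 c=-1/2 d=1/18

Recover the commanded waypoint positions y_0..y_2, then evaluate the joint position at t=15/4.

y_0=1 y_1=4 y_2=1
S(15/4) = 479/128

y_0 = S_0(0) = a_0 = 1
y_1 = S_1(0) = a_1 = 4
y_2 = S_1(3) = 1
t_q=15/4 is in segment 1 (τ=3/4); S_1(τ)=479/128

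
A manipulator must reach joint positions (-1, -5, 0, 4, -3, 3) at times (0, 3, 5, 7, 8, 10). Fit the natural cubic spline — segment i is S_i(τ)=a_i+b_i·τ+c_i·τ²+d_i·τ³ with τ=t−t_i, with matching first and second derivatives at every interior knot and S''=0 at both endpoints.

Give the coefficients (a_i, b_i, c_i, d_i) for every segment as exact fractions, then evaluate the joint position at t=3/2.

  seg 0: a=-1 b=-16523/7260 c=0 d=2281/21780
  seg 1: a=-5 b=2003/3630 c=2281/2420 d=229/14520
  seg 2: a=0 b=8188/1815 c=251/242 d=-8323/7260
  seg 3: a=4 b=-841/165 c=-3534/605 d=7148/1815
  seg 4: a=-3 b=-9011/1815 c=3614/605 d=-1807/1815
S(3/2) = -78609/19360

Δ: Δ0=-4/3, Δ1=5/2, Δ2=2, Δ3=-7, Δ4=3
row 1: diag=10, rhs=23; c'=1/5, d'=23/10
row 2: denom=8−2·1/5=38/5; d'=(-3−2·23/10)/(38/5)=-1
row 3: denom=6−2·5/19=104/19; d'=(-54−2·-1)/(104/19)=-19/2
row 4: denom=6−1·19/104=605/104; d'=(60−1·-19/2)/(605/104)=7228/605
back: M4=7228/605
back: M3=-19/2−19/104·7228/605=-7068/605
back: M2=-1−5/19·-7068/605=251/121
back: M1=23/10−1/5·251/121=2281/1210
M: M0=0, M1=2281/1210, M2=251/121, M3=-7068/605, M4=7228/605, M5=0
seg 0: a=-1, c=M0/2=0, d=(M1−M0)/(6·3)=2281/21780, b=Δ0−h0·(2M0+M1)/6=-16523/7260
seg 1: a=-5, c=M1/2=2281/2420, d=(M2−M1)/(6·2)=229/14520, b=Δ1−h1·(2M1+M2)/6=2003/3630
seg 2: a=0, c=M2/2=251/242, d=(M3−M2)/(6·2)=-8323/7260, b=Δ2−h2·(2M2+M3)/6=8188/1815
seg 3: a=4, c=M3/2=-3534/605, d=(M4−M3)/(6·1)=7148/1815, b=Δ3−h3·(2M3+M4)/6=-841/165
seg 4: a=-3, c=M4/2=3614/605, d=(M5−M4)/(6·2)=-1807/1815, b=Δ4−h4·(2M4+M5)/6=-9011/1815
t_q=3/2 → seg 0, τ=3/2; S=-1+-16523/7260·τ+0·τ²+2281/21780·τ³=-78609/19360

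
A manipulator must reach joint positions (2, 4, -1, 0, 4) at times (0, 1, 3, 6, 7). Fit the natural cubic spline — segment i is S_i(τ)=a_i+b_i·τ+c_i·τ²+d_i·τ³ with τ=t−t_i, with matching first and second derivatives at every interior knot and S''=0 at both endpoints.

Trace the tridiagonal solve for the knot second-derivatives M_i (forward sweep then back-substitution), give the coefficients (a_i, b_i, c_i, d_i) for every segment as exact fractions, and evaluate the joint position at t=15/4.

  seg 0: a=2 b=6785/2364 c=0 d=-2057/2364
  seg 1: a=4 b=307/1182 c=-2057/788 d=2909/4728
  seg 2: a=-1 b=-1654/591 c=213/197 d=-22/1773
  seg 3: a=0 b=1982/591 c=191/197 d=-191/591
S(15/4) = -15735/6304

Δ: Δ0=2, Δ1=-5/2, Δ2=1/3, Δ3=4
row 1: diag=6, rhs=-27; c'=1/3, d'=-9/2
row 2: denom=10−2·1/3=28/3; d'=(17−2·-9/2)/(28/3)=39/14
row 3: denom=8−3·9/28=197/28; d'=(22−3·39/14)/(197/28)=382/197
back: M3=382/197
back: M2=39/14−9/28·382/197=426/197
back: M1=-9/2−1/3·426/197=-2057/394
M: M0=0, M1=-2057/394, M2=426/197, M3=382/197, M4=0
seg 0: a=2, c=M0/2=0, d=(M1−M0)/(6·1)=-2057/2364, b=Δ0−h0·(2M0+M1)/6=6785/2364
seg 1: a=4, c=M1/2=-2057/788, d=(M2−M1)/(6·2)=2909/4728, b=Δ1−h1·(2M1+M2)/6=307/1182
seg 2: a=-1, c=M2/2=213/197, d=(M3−M2)/(6·3)=-22/1773, b=Δ2−h2·(2M2+M3)/6=-1654/591
seg 3: a=0, c=M3/2=191/197, d=(M4−M3)/(6·1)=-191/591, b=Δ3−h3·(2M3+M4)/6=1982/591
t_q=15/4 → seg 2, τ=3/4; S=-1+-1654/591·τ+213/197·τ²+-22/1773·τ³=-15735/6304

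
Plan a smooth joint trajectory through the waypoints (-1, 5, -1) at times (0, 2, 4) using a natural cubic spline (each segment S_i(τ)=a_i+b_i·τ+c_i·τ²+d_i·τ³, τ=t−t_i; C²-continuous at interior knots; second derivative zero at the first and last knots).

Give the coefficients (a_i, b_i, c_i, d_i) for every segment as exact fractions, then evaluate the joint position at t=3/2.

  seg 0: a=-1 b=9/2 c=0 d=-3/8
  seg 1: a=5 b=0 c=-9/4 d=3/8
S(3/2) = 287/64

Δ: Δ0=3, Δ1=-3
row 1: diag=8, rhs=-36; c'=1/4, d'=-9/2
back: M1=-9/2
M: M0=0, M1=-9/2, M2=0
seg 0: a=-1, c=M0/2=0, d=(M1−M0)/(6·2)=-3/8, b=Δ0−h0·(2M0+M1)/6=9/2
seg 1: a=5, c=M1/2=-9/4, d=(M2−M1)/(6·2)=3/8, b=Δ1−h1·(2M1+M2)/6=0
t_q=3/2 → seg 0, τ=3/2; S=-1+9/2·τ+0·τ²+-3/8·τ³=287/64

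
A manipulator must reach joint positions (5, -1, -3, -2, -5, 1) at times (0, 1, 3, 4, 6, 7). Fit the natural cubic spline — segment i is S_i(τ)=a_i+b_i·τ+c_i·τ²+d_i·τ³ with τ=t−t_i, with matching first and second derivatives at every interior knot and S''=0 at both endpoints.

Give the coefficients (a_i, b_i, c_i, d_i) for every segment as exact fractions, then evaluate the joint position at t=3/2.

  seg 0: a=5 b=-3335/494 c=0 d=371/494
  seg 1: a=-1 b=-1111/247 c=1113/494 d=-249/988
  seg 2: a=-3 b=368/247 c=183/247 d=-16/13
  seg 3: a=-2 b=-178/247 c=-729/247 d=2531/1976
  seg 4: a=-5 b=1405/494 c=4677/988 d=-1559/988
S(3/2) = -21477/7904

Δ: Δ0=-6, Δ1=-1, Δ2=1, Δ3=-3/2, Δ4=6
row 1: diag=6, rhs=30; c'=1/3, d'=5
row 2: denom=6−2·1/3=16/3; d'=(12−2·5)/(16/3)=3/8
row 3: denom=6−1·3/16=93/16; d'=(-15−1·3/8)/(93/16)=-82/31
row 4: denom=6−2·32/93=494/93; d'=(45−2·-82/31)/(494/93)=4677/494
back: M4=4677/494
back: M3=-82/31−32/93·4677/494=-1458/247
back: M2=3/8−3/16·-1458/247=366/247
back: M1=5−1/3·366/247=1113/247
M: M0=0, M1=1113/247, M2=366/247, M3=-1458/247, M4=4677/494, M5=0
seg 0: a=5, c=M0/2=0, d=(M1−M0)/(6·1)=371/494, b=Δ0−h0·(2M0+M1)/6=-3335/494
seg 1: a=-1, c=M1/2=1113/494, d=(M2−M1)/(6·2)=-249/988, b=Δ1−h1·(2M1+M2)/6=-1111/247
seg 2: a=-3, c=M2/2=183/247, d=(M3−M2)/(6·1)=-16/13, b=Δ2−h2·(2M2+M3)/6=368/247
seg 3: a=-2, c=M3/2=-729/247, d=(M4−M3)/(6·2)=2531/1976, b=Δ3−h3·(2M3+M4)/6=-178/247
seg 4: a=-5, c=M4/2=4677/988, d=(M5−M4)/(6·1)=-1559/988, b=Δ4−h4·(2M4+M5)/6=1405/494
t_q=3/2 → seg 1, τ=1/2; S=-1+-1111/247·τ+1113/494·τ²+-249/988·τ³=-21477/7904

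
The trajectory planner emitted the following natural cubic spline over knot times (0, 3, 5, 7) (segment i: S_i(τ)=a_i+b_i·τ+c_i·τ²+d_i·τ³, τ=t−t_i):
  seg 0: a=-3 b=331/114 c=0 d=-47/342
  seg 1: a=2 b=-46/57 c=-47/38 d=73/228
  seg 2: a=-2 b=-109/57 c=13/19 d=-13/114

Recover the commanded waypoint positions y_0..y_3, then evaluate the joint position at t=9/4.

y_0=-3 y_1=2 y_2=-2 y_3=-4
S(9/4) = 4785/2432

y_0 = S_0(0) = a_0 = -3
y_1 = S_1(0) = a_1 = 2
y_2 = S_2(0) = a_2 = -2
y_3 = S_2(2) = -4
t_q=9/4 is in segment 0 (τ=9/4); S_0(τ)=4785/2432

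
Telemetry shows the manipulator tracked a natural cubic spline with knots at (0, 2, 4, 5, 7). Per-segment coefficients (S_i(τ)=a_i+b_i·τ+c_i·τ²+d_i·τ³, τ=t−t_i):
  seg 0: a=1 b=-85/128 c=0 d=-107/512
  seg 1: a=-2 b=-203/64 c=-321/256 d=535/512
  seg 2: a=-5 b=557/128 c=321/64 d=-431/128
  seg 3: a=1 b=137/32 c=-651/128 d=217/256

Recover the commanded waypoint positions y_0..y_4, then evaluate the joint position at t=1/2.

y_0 = S_0(0) = a_0 = 1
y_1 = S_1(0) = a_1 = -2
y_2 = S_2(0) = a_2 = -5
y_3 = S_3(0) = a_3 = 1
y_4 = S_3(2) = -4
t_q=1/2 is in segment 0 (τ=1/2); S_0(τ)=2629/4096

y_0=1 y_1=-2 y_2=-5 y_3=1 y_4=-4
S(1/2) = 2629/4096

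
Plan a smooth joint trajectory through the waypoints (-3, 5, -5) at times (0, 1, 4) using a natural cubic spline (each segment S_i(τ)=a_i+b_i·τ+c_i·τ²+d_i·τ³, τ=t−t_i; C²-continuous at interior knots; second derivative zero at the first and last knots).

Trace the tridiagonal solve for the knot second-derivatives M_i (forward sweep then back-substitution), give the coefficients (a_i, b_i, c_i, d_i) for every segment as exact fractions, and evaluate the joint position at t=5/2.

Δ: Δ0=8, Δ1=-10/3
row 1: diag=8, rhs=-68; c'=3/8, d'=-17/2
back: M1=-17/2
M: M0=0, M1=-17/2, M2=0
seg 0: a=-3, c=M0/2=0, d=(M1−M0)/(6·1)=-17/12, b=Δ0−h0·(2M0+M1)/6=113/12
seg 1: a=5, c=M1/2=-17/4, d=(M2−M1)/(6·3)=17/36, b=Δ1−h1·(2M1+M2)/6=31/6
t_q=5/2 → seg 1, τ=3/2; S=5+31/6·τ+-17/4·τ²+17/36·τ³=153/32

  seg 0: a=-3 b=113/12 c=0 d=-17/12
  seg 1: a=5 b=31/6 c=-17/4 d=17/36
S(5/2) = 153/32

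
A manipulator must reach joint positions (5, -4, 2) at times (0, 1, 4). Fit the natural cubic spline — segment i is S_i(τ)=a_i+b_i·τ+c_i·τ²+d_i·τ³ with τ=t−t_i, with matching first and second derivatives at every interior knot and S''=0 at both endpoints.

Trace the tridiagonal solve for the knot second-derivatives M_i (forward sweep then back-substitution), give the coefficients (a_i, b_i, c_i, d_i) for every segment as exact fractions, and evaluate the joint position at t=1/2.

Δ: Δ0=-9, Δ1=2
row 1: diag=8, rhs=66; c'=3/8, d'=33/4
back: M1=33/4
M: M0=0, M1=33/4, M2=0
seg 0: a=5, c=M0/2=0, d=(M1−M0)/(6·1)=11/8, b=Δ0−h0·(2M0+M1)/6=-83/8
seg 1: a=-4, c=M1/2=33/8, d=(M2−M1)/(6·3)=-11/24, b=Δ1−h1·(2M1+M2)/6=-25/4
t_q=1/2 → seg 0, τ=1/2; S=5+-83/8·τ+0·τ²+11/8·τ³=-1/64

  seg 0: a=5 b=-83/8 c=0 d=11/8
  seg 1: a=-4 b=-25/4 c=33/8 d=-11/24
S(1/2) = -1/64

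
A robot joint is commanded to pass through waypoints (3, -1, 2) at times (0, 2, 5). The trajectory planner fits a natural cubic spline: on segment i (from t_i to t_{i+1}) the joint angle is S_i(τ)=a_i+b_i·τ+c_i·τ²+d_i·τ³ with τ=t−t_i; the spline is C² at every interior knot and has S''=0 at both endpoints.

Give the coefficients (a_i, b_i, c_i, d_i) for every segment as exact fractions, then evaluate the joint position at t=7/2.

  seg 0: a=3 b=-13/5 c=0 d=3/20
  seg 1: a=-1 b=-4/5 c=9/10 d=-1/10
S(7/2) = -41/80

Δ: Δ0=-2, Δ1=1
row 1: diag=10, rhs=18; c'=3/10, d'=9/5
back: M1=9/5
M: M0=0, M1=9/5, M2=0
seg 0: a=3, c=M0/2=0, d=(M1−M0)/(6·2)=3/20, b=Δ0−h0·(2M0+M1)/6=-13/5
seg 1: a=-1, c=M1/2=9/10, d=(M2−M1)/(6·3)=-1/10, b=Δ1−h1·(2M1+M2)/6=-4/5
t_q=7/2 → seg 1, τ=3/2; S=-1+-4/5·τ+9/10·τ²+-1/10·τ³=-41/80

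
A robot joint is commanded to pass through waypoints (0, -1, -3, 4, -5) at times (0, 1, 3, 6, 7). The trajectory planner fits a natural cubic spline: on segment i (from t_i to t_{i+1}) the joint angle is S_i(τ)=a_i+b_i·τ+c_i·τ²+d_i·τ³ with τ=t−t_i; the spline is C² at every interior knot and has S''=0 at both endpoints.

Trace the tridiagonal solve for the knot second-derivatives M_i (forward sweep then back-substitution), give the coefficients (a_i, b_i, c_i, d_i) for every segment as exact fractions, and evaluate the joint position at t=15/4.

Δ: Δ0=-1, Δ1=-1, Δ2=7/3, Δ3=-9
row 1: diag=6, rhs=0; c'=1/3, d'=0
row 2: denom=10−2·1/3=28/3; d'=(20−2·0)/(28/3)=15/7
row 3: denom=8−3·9/28=197/28; d'=(-68−3·15/7)/(197/28)=-2084/197
back: M3=-2084/197
back: M2=15/7−9/28·-2084/197=1092/197
back: M1=0−1/3·1092/197=-364/197
M: M0=0, M1=-364/197, M2=1092/197, M3=-2084/197, M4=0
seg 0: a=0, c=M0/2=0, d=(M1−M0)/(6·1)=-182/591, b=Δ0−h0·(2M0+M1)/6=-409/591
seg 1: a=-1, c=M1/2=-182/197, d=(M2−M1)/(6·2)=364/591, b=Δ1−h1·(2M1+M2)/6=-955/591
seg 2: a=-3, c=M2/2=546/197, d=(M3−M2)/(6·3)=-1588/1773, b=Δ2−h2·(2M2+M3)/6=1229/591
seg 3: a=4, c=M3/2=-1042/197, d=(M4−M3)/(6·1)=1042/591, b=Δ3−h3·(2M3+M4)/6=-3235/591
t_q=15/4 → seg 2, τ=3/4; S=-3+1229/591·τ+546/197·τ²+-1588/1773·τ³=-817/3152

  seg 0: a=0 b=-409/591 c=0 d=-182/591
  seg 1: a=-1 b=-955/591 c=-182/197 d=364/591
  seg 2: a=-3 b=1229/591 c=546/197 d=-1588/1773
  seg 3: a=4 b=-3235/591 c=-1042/197 d=1042/591
S(15/4) = -817/3152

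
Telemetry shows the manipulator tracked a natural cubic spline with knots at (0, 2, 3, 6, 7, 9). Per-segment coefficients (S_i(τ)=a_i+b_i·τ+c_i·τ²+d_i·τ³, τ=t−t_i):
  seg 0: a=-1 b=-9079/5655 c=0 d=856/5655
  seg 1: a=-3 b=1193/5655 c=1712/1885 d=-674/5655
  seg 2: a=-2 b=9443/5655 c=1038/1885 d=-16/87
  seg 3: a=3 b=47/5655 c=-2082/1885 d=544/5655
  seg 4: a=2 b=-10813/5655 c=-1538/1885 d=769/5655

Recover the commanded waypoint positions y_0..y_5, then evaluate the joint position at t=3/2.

y_0 = S_0(0) = a_0 = -1
y_1 = S_1(0) = a_1 = -3
y_2 = S_2(0) = a_2 = -2
y_3 = S_3(0) = a_3 = 3
y_4 = S_4(0) = a_4 = 2
y_5 = S_4(2) = -4
t_q=3/2 is in segment 0 (τ=3/2); S_0(τ)=-10923/3770

y_0=-1 y_1=-3 y_2=-2 y_3=3 y_4=2 y_5=-4
S(3/2) = -10923/3770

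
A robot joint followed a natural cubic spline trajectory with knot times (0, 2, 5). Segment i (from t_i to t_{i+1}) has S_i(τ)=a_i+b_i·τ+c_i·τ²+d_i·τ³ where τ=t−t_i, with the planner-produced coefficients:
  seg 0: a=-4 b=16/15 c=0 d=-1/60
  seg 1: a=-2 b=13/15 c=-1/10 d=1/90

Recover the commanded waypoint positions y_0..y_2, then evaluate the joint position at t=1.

y_0 = S_0(0) = a_0 = -4
y_1 = S_1(0) = a_1 = -2
y_2 = S_1(3) = 0
t_q=1 is in segment 0 (τ=1); S_0(τ)=-59/20

y_0=-4 y_1=-2 y_2=0
S(1) = -59/20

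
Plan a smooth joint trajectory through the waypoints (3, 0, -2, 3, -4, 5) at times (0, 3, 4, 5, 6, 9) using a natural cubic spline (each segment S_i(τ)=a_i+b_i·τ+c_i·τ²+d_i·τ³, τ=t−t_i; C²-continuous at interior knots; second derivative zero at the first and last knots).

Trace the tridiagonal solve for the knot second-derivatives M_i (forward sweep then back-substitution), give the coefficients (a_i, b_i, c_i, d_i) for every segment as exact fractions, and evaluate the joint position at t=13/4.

  seg 0: a=3 b=140/299 c=0 d=-439/2691
  seg 1: a=0 b=-1177/299 c=-439/299 d=1018/299
  seg 2: a=-2 b=999/299 c=2615/299 d=-163/23
  seg 3: a=3 b=-128/299 c=-3742/299 d=1777/299
  seg 4: a=-4 b=-2281/299 c=1589/299 d=-1589/2691
S(13/4) = -9785/9568

Δ: Δ0=-1, Δ1=-2, Δ2=5, Δ3=-7, Δ4=3
row 1: diag=8, rhs=-6; c'=1/8, d'=-3/4
row 2: denom=4−1·1/8=31/8; d'=(42−1·-3/4)/(31/8)=342/31
row 3: denom=4−1·8/31=116/31; d'=(-72−1·342/31)/(116/31)=-1287/58
row 4: denom=8−1·31/116=897/116; d'=(60−1·-1287/58)/(897/116)=3178/299
back: M4=3178/299
back: M3=-1287/58−31/116·3178/299=-7484/299
back: M2=342/31−8/31·-7484/299=5230/299
back: M1=-3/4−1/8·5230/299=-878/299
M: M0=0, M1=-878/299, M2=5230/299, M3=-7484/299, M4=3178/299, M5=0
seg 0: a=3, c=M0/2=0, d=(M1−M0)/(6·3)=-439/2691, b=Δ0−h0·(2M0+M1)/6=140/299
seg 1: a=0, c=M1/2=-439/299, d=(M2−M1)/(6·1)=1018/299, b=Δ1−h1·(2M1+M2)/6=-1177/299
seg 2: a=-2, c=M2/2=2615/299, d=(M3−M2)/(6·1)=-163/23, b=Δ2−h2·(2M2+M3)/6=999/299
seg 3: a=3, c=M3/2=-3742/299, d=(M4−M3)/(6·1)=1777/299, b=Δ3−h3·(2M3+M4)/6=-128/299
seg 4: a=-4, c=M4/2=1589/299, d=(M5−M4)/(6·3)=-1589/2691, b=Δ4−h4·(2M4+M5)/6=-2281/299
t_q=13/4 → seg 1, τ=1/4; S=0+-1177/299·τ+-439/299·τ²+1018/299·τ³=-9785/9568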